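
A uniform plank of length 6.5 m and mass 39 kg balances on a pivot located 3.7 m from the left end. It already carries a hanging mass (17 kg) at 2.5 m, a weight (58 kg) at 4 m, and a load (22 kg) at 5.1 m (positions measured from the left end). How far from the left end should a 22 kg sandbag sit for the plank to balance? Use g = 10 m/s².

x ≈ 3.23 m from the left end

Take moments about the pivot (at 3.7 m from the left end).
Beam weight: 39 × 10 = 390 N down at 3.25 m → arm 0.45 m, τ = 390 × 0.45 = 175.5 N·m counterclockwise.
Hanging mass: 17 × 10 = 170 N down at 2.5 m → arm 1.2 m, τ = 170 × 1.2 = 204 N·m counterclockwise.
Weight: 58 × 10 = 580 N down at 4 m → arm 0.3 m, τ = 580 × 0.3 = 174 N·m clockwise.
Load: 22 × 10 = 220 N down at 5.1 m → arm 1.4 m, τ = 220 × 1.4 = 308 N·m clockwise.
Net moment of existing loads = 102.5 N·m clockwise.
The sandbag weighs 22 × 10 = 220 N and must supply an equal counterclockwise moment, so its lever arm about the pivot is 102.5 / 220 = 0.466 m.
That puts it at 3.7 − 0.466 = 3.23 m from the left end.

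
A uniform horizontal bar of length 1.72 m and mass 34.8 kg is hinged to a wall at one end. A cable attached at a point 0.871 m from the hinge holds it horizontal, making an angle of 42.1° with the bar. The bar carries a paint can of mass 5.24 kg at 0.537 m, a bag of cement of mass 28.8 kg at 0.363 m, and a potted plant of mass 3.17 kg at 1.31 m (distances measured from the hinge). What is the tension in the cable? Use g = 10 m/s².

T ≈ 811 N

About the hinge:
Beam weight: 34.8 × 10 = 348 N down at 0.86 m → arm 0.86 m, τ = 348 × 0.86 = 299.3 N·m clockwise.
Paint can: 5.24 × 10 = 52.4 N down at 0.537 m → arm 0.537 m, τ = 52.4 × 0.537 = 28.14 N·m clockwise.
Bag of cement: 28.8 × 10 = 288 N down at 0.363 m → arm 0.363 m, τ = 288 × 0.363 = 104.5 N·m clockwise.
Potted plant: 3.17 × 10 = 31.7 N down at 1.31 m → arm 1.31 m, τ = 31.7 × 1.31 = 41.53 N·m clockwise.
Total clockwise load moment = 473.5 N·m.
The cable tension T acts at 0.871 m; only its component perpendicular to the bar, T sinθ, produces torque. sin 42.1° = 0.6704.
Setting net torque to zero: T × 0.871 × 0.6704 = 473.5 → T = 473.5 / 0.5839 = 811 N.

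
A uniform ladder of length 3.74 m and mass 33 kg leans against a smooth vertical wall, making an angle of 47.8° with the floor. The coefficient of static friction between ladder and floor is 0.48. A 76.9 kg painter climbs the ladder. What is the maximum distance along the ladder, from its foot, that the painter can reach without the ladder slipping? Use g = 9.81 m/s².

d ≈ 2.03 m

Choose the foot of the ladder as the axis so the floor normal and friction both act there and drop out.
Ladder weight 33×9.81 = 323.7 N acts at 1.87 m along the ladder; its horizontal arm is 1.87·cos47.8° = 1.256 m → τ = 406.6 N·m clockwise.
Painter weight 76.9×9.81 = 754.4 N at distance d → arm d·cos47.8° → τ = 754.4·d·0.6717 clockwise.
Wall normal N at the top has arm L sinθ = 2.771 m counterclockwise, so Στ = 0 gives N·2.771 = 406.6 + 506.7·d.
ΣFy = 0 ⇒ N_floor = 1078 N, so the maximum friction is μ_s·N_floor = 0.48×1078 = 517.4 N. ΣFx = 0 ⇒ N_wall = f, so at the slipping point N = 517.4 N.
Substituting: 517.4×2.771 = 406.6 + 506.7·d ⇒ d = (1434 − 406.6) / 506.7 = 2.03 m.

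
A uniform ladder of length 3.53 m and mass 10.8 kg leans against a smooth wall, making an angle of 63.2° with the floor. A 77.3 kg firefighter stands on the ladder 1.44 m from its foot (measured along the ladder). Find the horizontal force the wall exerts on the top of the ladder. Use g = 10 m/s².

N_wall ≈ 187 N

Taking torques about the foot of the ladder:
Ladder weight 10.8×10 = 108 N acts at 1.765 m along the ladder; its horizontal arm is 1.765·cos63.2° = 0.7958 m → τ = 85.95 N·m clockwise.
Firefighter: 77.3×10 = 773 N at 1.44 m → arm 0.6493 m → τ = 501.9 N·m clockwise.
Wall normal N acts horizontally at the top; its moment arm is the height L sinθ = 3.53·sin63.2° = 3.151 m, counterclockwise.
Στ = 0 ⇒ N × 3.151 = 587.9 ⇒ N = 187 N.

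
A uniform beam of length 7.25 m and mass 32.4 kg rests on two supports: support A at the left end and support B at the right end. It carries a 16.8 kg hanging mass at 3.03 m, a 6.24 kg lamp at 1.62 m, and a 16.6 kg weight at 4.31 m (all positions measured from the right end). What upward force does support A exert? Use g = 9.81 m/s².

Choose support B as the axis so its reaction then has zero moment arm.
Beam weight: 32.4 × 9.81 = 317.8 N down at 3.625 m → arm 3.625 m, τ = 317.8 × 3.625 = 1152 N·m counterclockwise.
Hanging mass: 16.8 × 9.81 = 164.8 N down at 3.03 m → arm 3.03 m, τ = 164.8 × 3.03 = 499.3 N·m counterclockwise.
Lamp: 6.24 × 9.81 = 61.21 N down at 1.62 m → arm 1.62 m, τ = 61.21 × 1.62 = 99.16 N·m counterclockwise.
Weight: 16.6 × 9.81 = 162.8 N down at 4.31 m → arm 4.31 m, τ = 162.8 × 4.31 = 701.7 N·m counterclockwise.
Net load moment about support B = 2452 N·m counterclockwise.
Reaction R at support A is upward at 7.25 m, arm 7.25 m → moment R × 7.25 clockwise.
Setting net torque to zero: R × 7.25 = 2452 → R = 338 N.

R_A ≈ 338 N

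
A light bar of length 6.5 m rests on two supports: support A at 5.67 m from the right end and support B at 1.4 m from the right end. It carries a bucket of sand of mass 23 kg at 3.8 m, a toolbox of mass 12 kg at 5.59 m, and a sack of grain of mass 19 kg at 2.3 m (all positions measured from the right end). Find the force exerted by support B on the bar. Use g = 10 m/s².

R_B ≈ 253 N

About support A:
Bucket of sand: 23 × 10 = 230 N down at 3.8 m → arm 1.87 m, τ = 230 × 1.87 = 430.1 N·m clockwise.
Toolbox: 12 × 10 = 120 N down at 5.59 m → arm 0.08 m, τ = 120 × 0.08 = 9.6 N·m clockwise.
Sack of grain: 19 × 10 = 190 N down at 2.3 m → arm 3.37 m, τ = 190 × 3.37 = 640.3 N·m clockwise.
Net load moment about support A = 1080 N·m clockwise.
Reaction R at support B is upward at 1.4 m, arm 4.27 m → moment R × 4.27 counterclockwise.
Balancing moments: R × 4.27 = 1080, giving R = 253 N.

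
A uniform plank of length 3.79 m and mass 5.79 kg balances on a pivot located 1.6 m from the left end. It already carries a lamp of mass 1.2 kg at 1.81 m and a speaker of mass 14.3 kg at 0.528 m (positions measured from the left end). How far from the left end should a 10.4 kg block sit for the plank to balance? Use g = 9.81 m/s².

Choose the pivot (at 1.6 m from the left end) as the axis so the support reaction has zero arm there.
Beam weight: 5.79 × 9.81 = 56.8 N down at 1.895 m → arm 0.295 m, τ = 56.8 × 0.295 = 16.76 N·m clockwise.
Lamp: 1.2 × 9.81 = 11.77 N down at 1.81 m → arm 0.21 m, τ = 11.77 × 0.21 = 2.472 N·m clockwise.
Speaker: 14.3 × 9.81 = 140.3 N down at 0.528 m → arm 1.072 m, τ = 140.3 × 1.072 = 150.4 N·m counterclockwise.
Net moment of existing loads = 131.2 N·m counterclockwise.
The block weighs 10.4 × 9.81 = 102 N and must supply an equal clockwise moment, so its lever arm about the pivot is 131.2 / 102 = 1.29 m.
That puts it at 1.6 + 1.29 = 2.89 m from the left end.

x ≈ 2.89 m from the left end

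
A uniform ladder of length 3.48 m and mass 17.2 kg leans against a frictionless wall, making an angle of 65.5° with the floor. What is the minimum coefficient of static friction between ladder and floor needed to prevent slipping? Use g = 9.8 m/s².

μ_min ≈ 0.228

About the foot of the ladder:
Ladder weight 17.2×9.8 = 168.6 N acts at 1.74 m along the ladder; its horizontal arm is 1.74·cos65.5° = 0.7216 m → τ = 121.7 N·m clockwise.
Wall normal N acts horizontally at the top; its moment arm is the height L sinθ = 3.48·sin65.5° = 3.167 m, counterclockwise.
Setting net torque to zero: N × 3.167 = 121.7 → N = 38.43 N.
ΣFx = 0 ⇒ f = N_wall = 38.43 N. ΣFy = 0 ⇒ N_floor = 168.6 N.
μ_min = f / N_floor = 38.43 / 168.6 = 0.228.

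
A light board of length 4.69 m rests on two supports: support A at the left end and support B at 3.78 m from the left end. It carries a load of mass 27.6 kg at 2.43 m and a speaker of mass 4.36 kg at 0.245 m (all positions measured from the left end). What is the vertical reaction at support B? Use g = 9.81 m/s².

Choose support A as the axis so its reaction then has zero moment arm.
Load: 27.6 × 9.81 = 270.8 N down at 2.43 m → arm 2.43 m, τ = 270.8 × 2.43 = 658 N·m clockwise.
Speaker: 4.36 × 9.81 = 42.77 N down at 0.245 m → arm 0.245 m, τ = 42.77 × 0.245 = 10.48 N·m clockwise.
Net load moment about support A = 668.5 N·m clockwise.
Reaction R at support B is upward at 3.78 m, arm 3.78 m → moment R × 3.78 counterclockwise.
Στ = 0 ⇒ R × 3.78 = 668.5 ⇒ R = 177 N.

R_B ≈ 177 N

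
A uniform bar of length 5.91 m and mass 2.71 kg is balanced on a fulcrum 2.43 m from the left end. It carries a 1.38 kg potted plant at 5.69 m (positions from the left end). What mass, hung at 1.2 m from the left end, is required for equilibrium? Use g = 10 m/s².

m ≈ 4.81 kg

About the fulcrum (at 2.43 m from the left end):
Beam weight: 2.71 × 10 = 27.1 N down at 2.955 m → arm 0.525 m, τ = 27.1 × 0.525 = 14.23 N·m clockwise.
Potted plant: 1.38 × 10 = 13.8 N down at 5.69 m → arm 3.26 m, τ = 13.8 × 3.26 = 44.99 N·m clockwise.
Net moment of known loads = 59.22 N·m clockwise.
An unknown mass m at 1.2 m has arm 1.23 m; its moment is m·g·1.23 counterclockwise.
Balancing moments: m × 10 × 1.23 = 59.22, giving m = 59.22 / (10 × 1.23) = 4.81 kg.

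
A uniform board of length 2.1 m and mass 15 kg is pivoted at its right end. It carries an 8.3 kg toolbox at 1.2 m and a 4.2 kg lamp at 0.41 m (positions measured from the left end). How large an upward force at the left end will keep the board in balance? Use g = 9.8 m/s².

About the right end:
Beam weight: 15 × 9.8 = 147 N down at 1.05 m → arm 1.05 m, τ = 147 × 1.05 = 154.3 N·m counterclockwise.
Toolbox: 8.3 × 9.8 = 81.34 N down at 1.2 m → arm 0.9 m, τ = 81.34 × 0.9 = 73.21 N·m counterclockwise.
Lamp: 4.2 × 9.8 = 41.16 N down at 0.41 m → arm 1.69 m, τ = 41.16 × 1.69 = 69.56 N·m counterclockwise.
Net moment of the loads = 297.1 N·m counterclockwise.
The upward force F acts at the left end, arm 2.1 m, giving F × 2.1 clockwise.
For rotational equilibrium, F × 2.1 = 297.1, so F = 297.1 / 2.1 = 141 N.

F ≈ 141 N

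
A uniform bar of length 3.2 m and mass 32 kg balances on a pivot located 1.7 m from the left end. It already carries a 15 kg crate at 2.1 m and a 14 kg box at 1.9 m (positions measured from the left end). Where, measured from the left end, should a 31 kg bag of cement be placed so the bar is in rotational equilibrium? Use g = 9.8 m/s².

Take moments about the pivot (at 1.7 m from the left end).
Beam weight: 32 × 9.8 = 313.6 N down at 1.6 m → arm 0.1 m, τ = 313.6 × 0.1 = 31.36 N·m counterclockwise.
Crate: 15 × 9.8 = 147 N down at 2.1 m → arm 0.4 m, τ = 147 × 0.4 = 58.8 N·m clockwise.
Box: 14 × 9.8 = 137.2 N down at 1.9 m → arm 0.2 m, τ = 137.2 × 0.2 = 27.44 N·m clockwise.
Net moment of existing loads = 54.88 N·m clockwise.
The bag of cement weighs 31 × 9.8 = 303.8 N and must supply an equal counterclockwise moment, so its lever arm about the pivot is 54.88 / 303.8 = 0.181 m.
That puts it at 1.7 − 0.181 = 1.52 m from the left end.

x ≈ 1.52 m from the left end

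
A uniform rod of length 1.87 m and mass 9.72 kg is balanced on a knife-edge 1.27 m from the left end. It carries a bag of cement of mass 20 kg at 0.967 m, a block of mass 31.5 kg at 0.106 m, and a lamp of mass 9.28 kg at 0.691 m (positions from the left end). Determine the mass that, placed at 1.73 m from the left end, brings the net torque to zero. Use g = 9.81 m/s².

About the knife-edge (at 1.27 m from the left end):
Beam weight: 9.72 × 9.81 = 95.35 N down at 0.935 m → arm 0.335 m, τ = 95.35 × 0.335 = 31.94 N·m counterclockwise.
Bag of cement: 20 × 9.81 = 196.2 N down at 0.967 m → arm 0.303 m, τ = 196.2 × 0.303 = 59.45 N·m counterclockwise.
Block: 31.5 × 9.81 = 309 N down at 0.106 m → arm 1.164 m, τ = 309 × 1.164 = 359.7 N·m counterclockwise.
Lamp: 9.28 × 9.81 = 91.04 N down at 0.691 m → arm 0.579 m, τ = 91.04 × 0.579 = 52.71 N·m counterclockwise.
Net moment of known loads = 503.8 N·m counterclockwise.
An unknown mass m at 1.73 m has arm 0.46 m; its moment is m·g·0.46 clockwise.
Setting net torque to zero: m × 9.81 × 0.46 = 503.8 → m = 503.8 / (9.81 × 0.46) = 112 kg.

m ≈ 112 kg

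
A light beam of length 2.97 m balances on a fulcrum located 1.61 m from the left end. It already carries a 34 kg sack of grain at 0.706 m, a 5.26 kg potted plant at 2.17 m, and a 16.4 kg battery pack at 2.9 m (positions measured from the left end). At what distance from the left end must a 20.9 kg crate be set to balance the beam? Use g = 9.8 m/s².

Take moments about the fulcrum (at 1.61 m from the left end).
Sack of grain: 34 × 9.8 = 333.2 N down at 0.706 m → arm 0.904 m, τ = 333.2 × 0.904 = 301.2 N·m counterclockwise.
Potted plant: 5.26 × 9.8 = 51.55 N down at 2.17 m → arm 0.56 m, τ = 51.55 × 0.56 = 28.87 N·m clockwise.
Battery pack: 16.4 × 9.8 = 160.7 N down at 2.9 m → arm 1.29 m, τ = 160.7 × 1.29 = 207.3 N·m clockwise.
Net moment of existing loads = 65.03 N·m counterclockwise.
The crate weighs 20.9 × 9.8 = 204.8 N and must supply an equal clockwise moment, so its lever arm about the fulcrum is 65.03 / 204.8 = 0.318 m.
That puts it at 1.61 + 0.318 = 1.93 m from the left end.

x ≈ 1.93 m from the left end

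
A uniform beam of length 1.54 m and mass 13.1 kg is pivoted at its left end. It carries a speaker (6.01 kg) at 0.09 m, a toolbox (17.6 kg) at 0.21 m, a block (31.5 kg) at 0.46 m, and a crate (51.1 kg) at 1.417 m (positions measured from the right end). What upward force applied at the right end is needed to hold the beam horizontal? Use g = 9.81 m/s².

F ≈ 526 N

Taking torques about the left end:
Beam weight: 13.1 × 9.81 = 128.5 N down at 0.77 m → arm 0.77 m, τ = 128.5 × 0.77 = 98.95 N·m clockwise.
Speaker: 6.01 × 9.81 = 58.96 N down at 0.09 m → arm 1.45 m, τ = 58.96 × 1.45 = 85.49 N·m clockwise.
Toolbox: 17.6 × 9.81 = 172.7 N down at 0.21 m → arm 1.33 m, τ = 172.7 × 1.33 = 229.7 N·m clockwise.
Block: 31.5 × 9.81 = 309 N down at 0.46 m → arm 1.08 m, τ = 309 × 1.08 = 333.7 N·m clockwise.
Crate: 51.1 × 9.81 = 501.3 N down at 1.417 m → arm 0.123 m, τ = 501.3 × 0.123 = 61.66 N·m clockwise.
Net moment of the loads = 809.5 N·m clockwise.
The upward force F acts at the right end, arm 1.54 m, giving F × 1.54 counterclockwise.
Setting net torque to zero: F × 1.54 = 809.5 → F = 809.5 / 1.54 = 526 N.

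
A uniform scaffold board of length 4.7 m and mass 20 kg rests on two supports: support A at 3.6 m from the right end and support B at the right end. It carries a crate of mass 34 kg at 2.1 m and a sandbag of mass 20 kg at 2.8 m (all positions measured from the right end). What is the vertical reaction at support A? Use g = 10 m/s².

R_A ≈ 484 N

About support B:
Beam weight: 20 × 10 = 200 N down at 2.35 m → arm 2.35 m, τ = 200 × 2.35 = 470 N·m counterclockwise.
Crate: 34 × 10 = 340 N down at 2.1 m → arm 2.1 m, τ = 340 × 2.1 = 714 N·m counterclockwise.
Sandbag: 20 × 10 = 200 N down at 2.8 m → arm 2.8 m, τ = 200 × 2.8 = 560 N·m counterclockwise.
Net load moment about support B = 1744 N·m counterclockwise.
Reaction R at support A is upward at 3.6 m, arm 3.6 m → moment R × 3.6 clockwise.
Setting net torque to zero: R × 3.6 = 1744 → R = 484 N.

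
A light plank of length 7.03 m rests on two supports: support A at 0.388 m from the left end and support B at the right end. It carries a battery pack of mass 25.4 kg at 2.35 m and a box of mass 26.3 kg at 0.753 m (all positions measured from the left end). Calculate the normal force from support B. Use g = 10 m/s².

Choose support A as the axis so its reaction then has zero moment arm.
Battery pack: 25.4 × 10 = 254 N down at 2.35 m → arm 1.962 m, τ = 254 × 1.962 = 498.3 N·m clockwise.
Box: 26.3 × 10 = 263 N down at 0.753 m → arm 0.365 m, τ = 263 × 0.365 = 96 N·m clockwise.
Net load moment about support A = 594.3 N·m clockwise.
Reaction R at support B is upward at 7.03 m, arm 6.642 m → moment R × 6.642 counterclockwise.
Balancing moments: R × 6.642 = 594.3, giving R = 89.5 N.

R_B ≈ 89.5 N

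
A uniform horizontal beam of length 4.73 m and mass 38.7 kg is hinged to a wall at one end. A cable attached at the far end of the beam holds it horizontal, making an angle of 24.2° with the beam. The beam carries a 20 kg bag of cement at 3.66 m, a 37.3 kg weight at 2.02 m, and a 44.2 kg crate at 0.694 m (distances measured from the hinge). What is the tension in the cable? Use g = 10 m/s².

Taking torques about the hinge:
Beam weight: 38.7 × 10 = 387 N down at 2.365 m → arm 2.365 m, τ = 387 × 2.365 = 915.3 N·m clockwise.
Bag of cement: 20 × 10 = 200 N down at 3.66 m → arm 3.66 m, τ = 200 × 3.66 = 732 N·m clockwise.
Weight: 37.3 × 10 = 373 N down at 2.02 m → arm 2.02 m, τ = 373 × 2.02 = 753.5 N·m clockwise.
Crate: 44.2 × 10 = 442 N down at 0.694 m → arm 0.694 m, τ = 442 × 0.694 = 306.7 N·m clockwise.
Total clockwise load moment = 2708 N·m.
The cable tension T acts at 4.73 m; only its component perpendicular to the beam, T sinθ, produces torque. sin 24.2° = 0.4099.
Setting net torque to zero: T × 4.73 × 0.4099 = 2708 → T = 2708 / 1.939 = 1400 N.

T ≈ 1400 N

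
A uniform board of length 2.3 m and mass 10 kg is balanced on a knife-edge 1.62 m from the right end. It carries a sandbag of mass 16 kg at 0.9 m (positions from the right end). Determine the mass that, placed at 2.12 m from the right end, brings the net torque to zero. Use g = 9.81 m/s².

Sum moments about the knife-edge (at 1.62 m from the right end) (the support reaction has zero arm there).
Beam weight: 10 × 9.81 = 98.1 N down at 1.15 m → arm 0.47 m, τ = 98.1 × 0.47 = 46.11 N·m clockwise.
Sandbag: 16 × 9.81 = 157 N down at 0.9 m → arm 0.72 m, τ = 157 × 0.72 = 113 N·m clockwise.
Net moment of known loads = 159.1 N·m clockwise.
An unknown mass m at 2.12 m has arm 0.5 m; its moment is m·g·0.5 counterclockwise.
Στ = 0 ⇒ m × 9.81 × 0.5 = 159.1 ⇒ m = 159.1 / (9.81 × 0.5) = 32.4 kg.

m ≈ 32.4 kg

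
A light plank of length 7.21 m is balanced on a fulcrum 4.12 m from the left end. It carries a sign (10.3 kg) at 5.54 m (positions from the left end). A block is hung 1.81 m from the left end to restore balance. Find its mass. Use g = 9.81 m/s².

m ≈ 6.33 kg

About the fulcrum (at 4.12 m from the left end):
Sign: 10.3 × 9.81 = 101 N down at 5.54 m → arm 1.42 m, τ = 101 × 1.42 = 143.4 N·m clockwise.
Net moment of known loads = 143.4 N·m clockwise.
An unknown mass m at 1.81 m has arm 2.31 m; its moment is m·g·2.31 counterclockwise.
Setting net torque to zero: m × 9.81 × 2.31 = 143.4 → m = 143.4 / (9.81 × 2.31) = 6.33 kg.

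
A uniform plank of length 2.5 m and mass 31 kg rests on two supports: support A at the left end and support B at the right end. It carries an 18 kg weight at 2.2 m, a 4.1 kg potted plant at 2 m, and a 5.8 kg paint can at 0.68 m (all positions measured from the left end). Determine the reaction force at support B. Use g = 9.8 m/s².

R_B ≈ 355 N

Taking torques about support A:
Beam weight: 31 × 9.8 = 303.8 N down at 1.25 m → arm 1.25 m, τ = 303.8 × 1.25 = 379.8 N·m clockwise.
Weight: 18 × 9.8 = 176.4 N down at 2.2 m → arm 2.2 m, τ = 176.4 × 2.2 = 388.1 N·m clockwise.
Potted plant: 4.1 × 9.8 = 40.18 N down at 2 m → arm 2 m, τ = 40.18 × 2 = 80.36 N·m clockwise.
Paint can: 5.8 × 9.8 = 56.84 N down at 0.68 m → arm 0.68 m, τ = 56.84 × 0.68 = 38.65 N·m clockwise.
Net load moment about support A = 886.9 N·m clockwise.
Reaction R at support B is upward at 2.5 m, arm 2.5 m → moment R × 2.5 counterclockwise.
For rotational equilibrium, R × 2.5 = 886.9, so R = 355 N.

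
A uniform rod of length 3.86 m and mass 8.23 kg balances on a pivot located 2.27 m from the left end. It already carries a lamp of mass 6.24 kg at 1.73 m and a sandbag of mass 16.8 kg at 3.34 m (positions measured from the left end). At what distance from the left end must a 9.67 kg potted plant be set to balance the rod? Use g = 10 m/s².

x ≈ 1.05 m from the left end

About the pivot (at 2.27 m from the left end):
Beam weight: 8.23 × 10 = 82.3 N down at 1.93 m → arm 0.34 m, τ = 82.3 × 0.34 = 27.98 N·m counterclockwise.
Lamp: 6.24 × 10 = 62.4 N down at 1.73 m → arm 0.54 m, τ = 62.4 × 0.54 = 33.7 N·m counterclockwise.
Sandbag: 16.8 × 10 = 168 N down at 3.34 m → arm 1.07 m, τ = 168 × 1.07 = 179.8 N·m clockwise.
Net moment of existing loads = 118.1 N·m clockwise.
The potted plant weighs 9.67 × 10 = 96.7 N and must supply an equal counterclockwise moment, so its lever arm about the pivot is 118.1 / 96.7 = 1.22 m.
That puts it at 2.27 − 1.22 = 1.05 m from the left end.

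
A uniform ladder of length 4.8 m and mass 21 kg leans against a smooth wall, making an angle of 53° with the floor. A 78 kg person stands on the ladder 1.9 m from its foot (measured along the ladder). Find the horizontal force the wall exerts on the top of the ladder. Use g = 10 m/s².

Sum moments about the foot of the ladder (the floor normal and friction both act there and drop out).
Ladder weight 21×10 = 210 N acts at 2.4 m along the ladder; its horizontal arm is 2.4·cos53° = 1.444 m → τ = 303.2 N·m clockwise.
Person: 78×10 = 780 N at 1.9 m → arm 1.143 m → τ = 891.5 N·m clockwise.
Wall normal N acts horizontally at the top; its moment arm is the height L sinθ = 4.8·sin53° = 3.833 m, counterclockwise.
Balancing moments: N × 3.833 = 1195, giving N = 312 N.

N_wall ≈ 312 N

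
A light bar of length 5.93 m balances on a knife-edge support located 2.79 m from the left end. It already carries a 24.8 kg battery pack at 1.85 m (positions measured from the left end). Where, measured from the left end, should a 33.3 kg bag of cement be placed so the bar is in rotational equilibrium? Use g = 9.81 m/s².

Sum moments about the knife-edge support (at 2.79 m from the left end) (the support reaction has zero arm there).
Battery pack: 24.8 × 9.81 = 243.3 N down at 1.85 m → arm 0.94 m, τ = 243.3 × 0.94 = 228.7 N·m counterclockwise.
Net moment of existing loads = 228.7 N·m counterclockwise.
The bag of cement weighs 33.3 × 9.81 = 326.7 N and must supply an equal clockwise moment, so its lever arm about the knife-edge support is 228.7 / 326.7 = 0.7 m.
That puts it at 2.79 + 0.7 = 3.49 m from the left end.

x ≈ 3.49 m from the left end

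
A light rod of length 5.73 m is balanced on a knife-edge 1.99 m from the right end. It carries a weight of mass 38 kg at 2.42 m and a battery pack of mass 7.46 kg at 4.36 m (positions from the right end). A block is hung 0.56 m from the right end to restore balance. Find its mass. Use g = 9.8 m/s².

Sum moments about the knife-edge (at 1.99 m from the right end) (the support reaction has zero arm there).
Weight: 38 × 9.8 = 372.4 N down at 2.42 m → arm 0.43 m, τ = 372.4 × 0.43 = 160.1 N·m counterclockwise.
Battery pack: 7.46 × 9.8 = 73.11 N down at 4.36 m → arm 2.37 m, τ = 73.11 × 2.37 = 173.3 N·m counterclockwise.
Net moment of known loads = 333.4 N·m counterclockwise.
An unknown mass m at 0.56 m has arm 1.43 m; its moment is m·g·1.43 clockwise.
Setting net torque to zero: m × 9.8 × 1.43 = 333.4 → m = 333.4 / (9.8 × 1.43) = 23.8 kg.

m ≈ 23.8 kg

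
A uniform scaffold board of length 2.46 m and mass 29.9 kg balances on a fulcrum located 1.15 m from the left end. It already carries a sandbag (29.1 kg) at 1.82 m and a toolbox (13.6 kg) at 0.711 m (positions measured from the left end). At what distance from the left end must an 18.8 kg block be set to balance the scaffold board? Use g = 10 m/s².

Choose the fulcrum (at 1.15 m from the left end) as the axis so the support reaction has zero arm there.
Beam weight: 29.9 × 10 = 299 N down at 1.23 m → arm 0.08 m, τ = 299 × 0.08 = 23.92 N·m clockwise.
Sandbag: 29.1 × 10 = 291 N down at 1.82 m → arm 0.67 m, τ = 291 × 0.67 = 195 N·m clockwise.
Toolbox: 13.6 × 10 = 136 N down at 0.711 m → arm 0.439 m, τ = 136 × 0.439 = 59.7 N·m counterclockwise.
Net moment of existing loads = 159.2 N·m clockwise.
The block weighs 18.8 × 10 = 188 N and must supply an equal counterclockwise moment, so its lever arm about the fulcrum is 159.2 / 188 = 0.847 m.
That puts it at 1.15 − 0.847 = 0.303 m from the left end.

x ≈ 0.303 m from the left end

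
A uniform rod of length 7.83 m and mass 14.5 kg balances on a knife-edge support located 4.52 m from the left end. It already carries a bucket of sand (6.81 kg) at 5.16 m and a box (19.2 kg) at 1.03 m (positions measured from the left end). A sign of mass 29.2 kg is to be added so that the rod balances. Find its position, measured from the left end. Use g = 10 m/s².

x ≈ 6.97 m from the left end

Choose the knife-edge support (at 4.52 m from the left end) as the axis so the support reaction has zero arm there.
Beam weight: 14.5 × 10 = 145 N down at 3.915 m → arm 0.605 m, τ = 145 × 0.605 = 87.72 N·m counterclockwise.
Bucket of sand: 6.81 × 10 = 68.1 N down at 5.16 m → arm 0.64 m, τ = 68.1 × 0.64 = 43.58 N·m clockwise.
Box: 19.2 × 10 = 192 N down at 1.03 m → arm 3.49 m, τ = 192 × 3.49 = 670.1 N·m counterclockwise.
Net moment of existing loads = 714.2 N·m counterclockwise.
The sign weighs 29.2 × 10 = 292 N and must supply an equal clockwise moment, so its lever arm about the knife-edge support is 714.2 / 292 = 2.45 m.
That puts it at 4.52 + 2.45 = 6.97 m from the left end.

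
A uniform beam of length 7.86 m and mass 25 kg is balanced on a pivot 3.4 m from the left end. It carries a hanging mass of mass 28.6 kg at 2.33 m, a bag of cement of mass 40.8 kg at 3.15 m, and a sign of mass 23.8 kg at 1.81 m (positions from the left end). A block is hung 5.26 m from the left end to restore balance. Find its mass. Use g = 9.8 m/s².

Choose the pivot (at 3.4 m from the left end) as the axis so the support reaction has zero arm there.
Beam weight: 25 × 9.8 = 245 N down at 3.93 m → arm 0.53 m, τ = 245 × 0.53 = 129.8 N·m clockwise.
Hanging mass: 28.6 × 9.8 = 280.3 N down at 2.33 m → arm 1.07 m, τ = 280.3 × 1.07 = 299.9 N·m counterclockwise.
Bag of cement: 40.8 × 9.8 = 399.8 N down at 3.15 m → arm 0.25 m, τ = 399.8 × 0.25 = 99.95 N·m counterclockwise.
Sign: 23.8 × 9.8 = 233.2 N down at 1.81 m → arm 1.59 m, τ = 233.2 × 1.59 = 370.8 N·m counterclockwise.
Net moment of known loads = 640.8 N·m counterclockwise.
An unknown mass m at 5.26 m has arm 1.86 m; its moment is m·g·1.86 clockwise.
For rotational equilibrium, m × 9.8 × 1.86 = 640.8, so m = 640.8 / (9.8 × 1.86) = 35.2 kg.

m ≈ 35.2 kg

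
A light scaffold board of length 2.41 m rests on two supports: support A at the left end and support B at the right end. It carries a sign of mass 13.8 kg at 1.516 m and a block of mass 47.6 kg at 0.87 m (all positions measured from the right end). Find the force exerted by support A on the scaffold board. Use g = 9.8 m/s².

R_A ≈ 253 N

Sum moments about support B (its reaction then has zero moment arm).
Sign: 13.8 × 9.8 = 135.2 N down at 1.516 m → arm 1.516 m, τ = 135.2 × 1.516 = 205 N·m counterclockwise.
Block: 47.6 × 9.8 = 466.5 N down at 0.87 m → arm 0.87 m, τ = 466.5 × 0.87 = 405.9 N·m counterclockwise.
Net load moment about support B = 610.9 N·m counterclockwise.
Reaction R at support A is upward at 2.41 m, arm 2.41 m → moment R × 2.41 clockwise.
Setting net torque to zero: R × 2.41 = 610.9 → R = 253 N.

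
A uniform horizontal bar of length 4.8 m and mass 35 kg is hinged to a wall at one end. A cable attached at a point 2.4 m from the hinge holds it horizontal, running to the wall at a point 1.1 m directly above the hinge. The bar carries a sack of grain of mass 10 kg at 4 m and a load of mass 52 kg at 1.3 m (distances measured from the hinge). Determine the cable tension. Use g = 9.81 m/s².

Take moments about the hinge.
Beam weight: 35 × 9.81 = 343.4 N down at 2.4 m → arm 2.4 m, τ = 343.4 × 2.4 = 824.2 N·m clockwise.
Sack of grain: 10 × 9.81 = 98.1 N down at 4 m → arm 4 m, τ = 98.1 × 4 = 392.4 N·m clockwise.
Load: 52 × 9.81 = 510.1 N down at 1.3 m → arm 1.3 m, τ = 510.1 × 1.3 = 663.1 N·m clockwise.
Total clockwise load moment = 1880 N·m.
The cable tension T acts at 2.4 m; only its component perpendicular to the bar, T sinθ, produces torque. sinθ = h/√(h²+d²) = 1.1/√(1.1²+2.4²) = 0.4167.
For rotational equilibrium, T × 2.4 × 0.4167 = 1880, so T = 1880 / 1 = 1880 N.

T ≈ 1880 N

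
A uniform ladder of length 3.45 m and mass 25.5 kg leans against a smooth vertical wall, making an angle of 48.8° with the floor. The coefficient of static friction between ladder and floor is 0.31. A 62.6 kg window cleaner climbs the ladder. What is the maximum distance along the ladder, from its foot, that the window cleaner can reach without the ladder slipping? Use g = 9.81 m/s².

d ≈ 1.02 m

Taking torques about the foot of the ladder:
Ladder weight 25.5×9.81 = 250.2 N acts at 1.725 m along the ladder; its horizontal arm is 1.725·cos48.8° = 1.136 m → τ = 284.2 N·m clockwise.
Window cleaner weight 62.6×9.81 = 614.1 N at distance d → arm d·cos48.8° → τ = 614.1·d·0.6587 clockwise.
Wall normal N at the top has arm L sinθ = 2.596 m counterclockwise, so Στ = 0 gives N·2.596 = 284.2 + 404.5·d.
ΣFy = 0 ⇒ N_floor = 864.3 N, so the maximum friction is μ_s·N_floor = 0.31×864.3 = 267.9 N. ΣFx = 0 ⇒ N_wall = f, so at the slipping point N = 267.9 N.
Substituting: 267.9×2.596 = 284.2 + 404.5·d ⇒ d = (695.5 − 284.2) / 404.5 = 1.02 m.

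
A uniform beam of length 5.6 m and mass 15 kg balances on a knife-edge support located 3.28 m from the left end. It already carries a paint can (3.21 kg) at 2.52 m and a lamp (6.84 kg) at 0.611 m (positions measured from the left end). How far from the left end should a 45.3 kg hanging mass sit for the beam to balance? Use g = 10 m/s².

Sum moments about the knife-edge support (at 3.28 m from the left end) (the support reaction has zero arm there).
Beam weight: 15 × 10 = 150 N down at 2.8 m → arm 0.48 m, τ = 150 × 0.48 = 72 N·m counterclockwise.
Paint can: 3.21 × 10 = 32.1 N down at 2.52 m → arm 0.76 m, τ = 32.1 × 0.76 = 24.4 N·m counterclockwise.
Lamp: 6.84 × 10 = 68.4 N down at 0.611 m → arm 2.669 m, τ = 68.4 × 2.669 = 182.6 N·m counterclockwise.
Net moment of existing loads = 279 N·m counterclockwise.
The hanging mass weighs 45.3 × 10 = 453 N and must supply an equal clockwise moment, so its lever arm about the knife-edge support is 279 / 453 = 0.616 m.
That puts it at 3.28 + 0.616 = 3.9 m from the left end.

x ≈ 3.9 m from the left end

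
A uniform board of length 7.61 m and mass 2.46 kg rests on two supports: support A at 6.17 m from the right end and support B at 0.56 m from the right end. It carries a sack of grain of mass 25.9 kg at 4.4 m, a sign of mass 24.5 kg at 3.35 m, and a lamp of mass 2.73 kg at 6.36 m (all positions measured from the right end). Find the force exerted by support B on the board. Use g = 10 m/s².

R_B ≈ 214 N

Choose support A as the axis so its reaction then has zero moment arm.
Beam weight: 2.46 × 10 = 24.6 N down at 3.805 m → arm 2.365 m, τ = 24.6 × 2.365 = 58.18 N·m clockwise.
Sack of grain: 25.9 × 10 = 259 N down at 4.4 m → arm 1.77 m, τ = 259 × 1.77 = 458.4 N·m clockwise.
Sign: 24.5 × 10 = 245 N down at 3.35 m → arm 2.82 m, τ = 245 × 2.82 = 690.9 N·m clockwise.
Lamp: 2.73 × 10 = 27.3 N down at 6.36 m → arm 0.19 m, τ = 27.3 × 0.19 = 5.187 N·m counterclockwise.
Net load moment about support A = 1202 N·m clockwise.
Reaction R at support B is upward at 0.56 m, arm 5.61 m → moment R × 5.61 counterclockwise.
Στ = 0 ⇒ R × 5.61 = 1202 ⇒ R = 214 N.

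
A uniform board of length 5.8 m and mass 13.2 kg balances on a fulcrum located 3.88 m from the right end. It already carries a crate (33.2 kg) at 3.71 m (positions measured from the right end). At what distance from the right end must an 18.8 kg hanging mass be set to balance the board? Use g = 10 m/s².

x ≈ 4.87 m from the right end

Taking torques about the fulcrum (at 3.88 m from the right end):
Beam weight: 13.2 × 10 = 132 N down at 2.9 m → arm 0.98 m, τ = 132 × 0.98 = 129.4 N·m clockwise.
Crate: 33.2 × 10 = 332 N down at 3.71 m → arm 0.17 m, τ = 332 × 0.17 = 56.44 N·m clockwise.
Net moment of existing loads = 185.8 N·m clockwise.
The hanging mass weighs 18.8 × 10 = 188 N and must supply an equal counterclockwise moment, so its lever arm about the fulcrum is 185.8 / 188 = 0.988 m.
That puts it at 3.88 + 0.988 = 4.87 m from the right end.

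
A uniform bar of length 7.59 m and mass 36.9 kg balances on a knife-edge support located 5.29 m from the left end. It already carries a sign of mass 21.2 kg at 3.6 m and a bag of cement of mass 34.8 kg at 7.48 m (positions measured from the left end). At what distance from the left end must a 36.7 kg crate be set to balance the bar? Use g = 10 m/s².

Take moments about the knife-edge support (at 5.29 m from the left end).
Beam weight: 36.9 × 10 = 369 N down at 3.795 m → arm 1.495 m, τ = 369 × 1.495 = 551.7 N·m counterclockwise.
Sign: 21.2 × 10 = 212 N down at 3.6 m → arm 1.69 m, τ = 212 × 1.69 = 358.3 N·m counterclockwise.
Bag of cement: 34.8 × 10 = 348 N down at 7.48 m → arm 2.19 m, τ = 348 × 2.19 = 762.1 N·m clockwise.
Net moment of existing loads = 147.9 N·m counterclockwise.
The crate weighs 36.7 × 10 = 367 N and must supply an equal clockwise moment, so its lever arm about the knife-edge support is 147.9 / 367 = 0.403 m.
That puts it at 5.29 + 0.403 = 5.69 m from the left end.

x ≈ 5.69 m from the left end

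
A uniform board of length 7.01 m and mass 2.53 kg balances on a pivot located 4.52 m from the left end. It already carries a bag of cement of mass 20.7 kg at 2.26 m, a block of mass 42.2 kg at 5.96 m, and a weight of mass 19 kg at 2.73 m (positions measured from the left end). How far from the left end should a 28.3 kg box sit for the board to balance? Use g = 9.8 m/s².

About the pivot (at 4.52 m from the left end):
Beam weight: 2.53 × 9.8 = 24.79 N down at 3.505 m → arm 1.015 m, τ = 24.79 × 1.015 = 25.16 N·m counterclockwise.
Bag of cement: 20.7 × 9.8 = 202.9 N down at 2.26 m → arm 2.26 m, τ = 202.9 × 2.26 = 458.6 N·m counterclockwise.
Block: 42.2 × 9.8 = 413.6 N down at 5.96 m → arm 1.44 m, τ = 413.6 × 1.44 = 595.6 N·m clockwise.
Weight: 19 × 9.8 = 186.2 N down at 2.73 m → arm 1.79 m, τ = 186.2 × 1.79 = 333.3 N·m counterclockwise.
Net moment of existing loads = 221.5 N·m counterclockwise.
The box weighs 28.3 × 9.8 = 277.3 N and must supply an equal clockwise moment, so its lever arm about the pivot is 221.5 / 277.3 = 0.799 m.
That puts it at 4.52 + 0.799 = 5.32 m from the left end.

x ≈ 5.32 m from the left end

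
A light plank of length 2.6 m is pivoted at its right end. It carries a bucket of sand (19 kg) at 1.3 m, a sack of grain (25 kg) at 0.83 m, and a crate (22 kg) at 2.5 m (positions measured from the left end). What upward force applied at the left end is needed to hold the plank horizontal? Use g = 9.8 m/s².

Sum moments about the right end (the unknown pivot reaction has zero arm there).
Bucket of sand: 19 × 9.8 = 186.2 N down at 1.3 m → arm 1.3 m, τ = 186.2 × 1.3 = 242.1 N·m counterclockwise.
Sack of grain: 25 × 9.8 = 245 N down at 0.83 m → arm 1.77 m, τ = 245 × 1.77 = 433.6 N·m counterclockwise.
Crate: 22 × 9.8 = 215.6 N down at 2.5 m → arm 0.1 m, τ = 215.6 × 0.1 = 21.56 N·m counterclockwise.
Net moment of the loads = 697.3 N·m counterclockwise.
The upward force F acts at the left end, arm 2.6 m, giving F × 2.6 clockwise.
Balancing moments: F × 2.6 = 697.3, giving F = 697.3 / 2.6 = 268 N.

F ≈ 268 N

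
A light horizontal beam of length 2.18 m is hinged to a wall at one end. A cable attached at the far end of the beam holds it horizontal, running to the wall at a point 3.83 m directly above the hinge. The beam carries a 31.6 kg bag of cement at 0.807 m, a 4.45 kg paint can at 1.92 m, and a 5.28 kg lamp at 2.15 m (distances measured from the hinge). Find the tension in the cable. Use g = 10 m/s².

T ≈ 240 N

Take moments about the hinge.
Bag of cement: 31.6 × 10 = 316 N down at 0.807 m → arm 0.807 m, τ = 316 × 0.807 = 255 N·m clockwise.
Paint can: 4.45 × 10 = 44.5 N down at 1.92 m → arm 1.92 m, τ = 44.5 × 1.92 = 85.44 N·m clockwise.
Lamp: 5.28 × 10 = 52.8 N down at 2.15 m → arm 2.15 m, τ = 52.8 × 2.15 = 113.5 N·m clockwise.
Total clockwise load moment = 453.9 N·m.
The cable tension T acts at 2.18 m; only its component perpendicular to the beam, T sinθ, produces torque. sinθ = h/√(h²+d²) = 3.83/√(3.83²+2.18²) = 0.8691.
For rotational equilibrium, T × 2.18 × 0.8691 = 453.9, so T = 453.9 / 1.895 = 240 N.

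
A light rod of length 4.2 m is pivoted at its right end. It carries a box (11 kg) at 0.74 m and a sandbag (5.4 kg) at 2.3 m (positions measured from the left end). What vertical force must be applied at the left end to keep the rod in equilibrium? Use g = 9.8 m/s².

F ≈ 113 N

Sum moments about the right end (the unknown pivot reaction has zero arm there).
Box: 11 × 9.8 = 107.8 N down at 0.74 m → arm 3.46 m, τ = 107.8 × 3.46 = 373 N·m counterclockwise.
Sandbag: 5.4 × 9.8 = 52.92 N down at 2.3 m → arm 1.9 m, τ = 52.92 × 1.9 = 100.5 N·m counterclockwise.
Net moment of the loads = 473.5 N·m counterclockwise.
The upward force F acts at the left end, arm 4.2 m, giving F × 4.2 clockwise.
For rotational equilibrium, F × 4.2 = 473.5, so F = 473.5 / 4.2 = 113 N.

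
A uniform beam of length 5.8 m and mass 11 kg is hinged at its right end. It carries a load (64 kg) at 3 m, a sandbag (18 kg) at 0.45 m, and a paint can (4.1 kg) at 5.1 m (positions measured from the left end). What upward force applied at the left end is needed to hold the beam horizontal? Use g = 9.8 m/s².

Choose the right end as the axis so the unknown pivot reaction has zero arm there.
Beam weight: 11 × 9.8 = 107.8 N down at 2.9 m → arm 2.9 m, τ = 107.8 × 2.9 = 312.6 N·m counterclockwise.
Load: 64 × 9.8 = 627.2 N down at 3 m → arm 2.8 m, τ = 627.2 × 2.8 = 1756 N·m counterclockwise.
Sandbag: 18 × 9.8 = 176.4 N down at 0.45 m → arm 5.35 m, τ = 176.4 × 5.35 = 943.7 N·m counterclockwise.
Paint can: 4.1 × 9.8 = 40.18 N down at 5.1 m → arm 0.7 m, τ = 40.18 × 0.7 = 28.13 N·m counterclockwise.
Net moment of the loads = 3040 N·m counterclockwise.
The upward force F acts at the left end, arm 5.8 m, giving F × 5.8 clockwise.
For rotational equilibrium, F × 5.8 = 3040, so F = 3040 / 5.8 = 524 N.

F ≈ 524 N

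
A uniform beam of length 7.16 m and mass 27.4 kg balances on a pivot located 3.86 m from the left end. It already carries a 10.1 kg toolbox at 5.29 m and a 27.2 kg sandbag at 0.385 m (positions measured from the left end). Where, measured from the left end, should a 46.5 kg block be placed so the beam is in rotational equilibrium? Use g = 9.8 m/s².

x ≈ 5.75 m from the left end

Taking torques about the pivot (at 3.86 m from the left end):
Beam weight: 27.4 × 9.8 = 268.5 N down at 3.58 m → arm 0.28 m, τ = 268.5 × 0.28 = 75.18 N·m counterclockwise.
Toolbox: 10.1 × 9.8 = 98.98 N down at 5.29 m → arm 1.43 m, τ = 98.98 × 1.43 = 141.5 N·m clockwise.
Sandbag: 27.2 × 9.8 = 266.6 N down at 0.385 m → arm 3.475 m, τ = 266.6 × 3.475 = 926.4 N·m counterclockwise.
Net moment of existing loads = 860.1 N·m counterclockwise.
The block weighs 46.5 × 9.8 = 455.7 N and must supply an equal clockwise moment, so its lever arm about the pivot is 860.1 / 455.7 = 1.89 m.
That puts it at 3.86 + 1.89 = 5.75 m from the left end.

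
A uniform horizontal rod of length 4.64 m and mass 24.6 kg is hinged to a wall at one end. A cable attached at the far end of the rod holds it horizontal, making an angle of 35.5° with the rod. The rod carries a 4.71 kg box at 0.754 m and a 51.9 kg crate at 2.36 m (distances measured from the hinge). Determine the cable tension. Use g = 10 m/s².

T ≈ 680 N

About the hinge:
Beam weight: 24.6 × 10 = 246 N down at 2.32 m → arm 2.32 m, τ = 246 × 2.32 = 570.7 N·m clockwise.
Box: 4.71 × 10 = 47.1 N down at 0.754 m → arm 0.754 m, τ = 47.1 × 0.754 = 35.51 N·m clockwise.
Crate: 51.9 × 10 = 519 N down at 2.36 m → arm 2.36 m, τ = 519 × 2.36 = 1225 N·m clockwise.
Total clockwise load moment = 1831 N·m.
The cable tension T acts at 4.64 m; only its component perpendicular to the rod, T sinθ, produces torque. sin 35.5° = 0.5807.
Balancing moments: T × 4.64 × 0.5807 = 1831, giving T = 1831 / 2.694 = 680 N.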